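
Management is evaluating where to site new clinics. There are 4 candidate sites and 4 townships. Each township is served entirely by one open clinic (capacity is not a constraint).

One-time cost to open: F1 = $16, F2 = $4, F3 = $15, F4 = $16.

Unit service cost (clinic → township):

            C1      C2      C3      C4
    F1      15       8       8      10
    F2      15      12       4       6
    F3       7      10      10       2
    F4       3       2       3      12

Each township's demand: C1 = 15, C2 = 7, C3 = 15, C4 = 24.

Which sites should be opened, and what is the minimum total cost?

Open F3 and F4; minimum total cost 183.

For any fixed open set, each township goes to its cheapest open site; total = fixed + service.
{F3, F4}: C1→F4 3·15=45, C2→F4 2·7=14, C3→F4 3·15=45, C4→F3 2·24=48. Service 152; fixed 31; total 183.
{F2, F3, F4}: service 152 + fixed 35 = 187
{F1, F3, F4}: C1→F4 3·15=45, C2→F4 2·7=14, C3→F4 3·15=45, C4→F3 2·24=48. Service 152; fixed 47; total 199.
{F1, F2, F3, F4}: C1→F4 3·15=45, C2→F4 2·7=14, C3→F4 3·15=45, C4→F3 2·24=48. Service 152; fixed 51; total 203.
(All 15 nonempty subsets were checked; F3 and F4 is lowest.)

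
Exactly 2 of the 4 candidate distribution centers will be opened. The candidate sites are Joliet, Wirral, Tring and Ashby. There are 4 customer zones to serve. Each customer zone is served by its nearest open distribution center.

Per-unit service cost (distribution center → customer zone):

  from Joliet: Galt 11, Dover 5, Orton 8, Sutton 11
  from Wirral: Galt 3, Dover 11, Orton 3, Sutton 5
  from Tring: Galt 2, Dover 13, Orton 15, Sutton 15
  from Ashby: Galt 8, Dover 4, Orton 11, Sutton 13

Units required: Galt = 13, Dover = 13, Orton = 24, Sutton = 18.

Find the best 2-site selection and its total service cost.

Choose Wirral and Ashby; total service cost 253.

With exactly 2 open, each customer zone uses its cheapest among the chosen.
{Wirral, Ashby}: Galt→Wirral 3·13=39, Dover→Ashby 4·13=52, Orton→Wirral 3·24=72, Sutton→Wirral 5·18=90. Service cost 253.
{Joliet, Wirral}: service cost 266
{Wirral, Tring}: service cost 331
Among all 6 size-2 choices, {Wirral, Ashby} is lowest.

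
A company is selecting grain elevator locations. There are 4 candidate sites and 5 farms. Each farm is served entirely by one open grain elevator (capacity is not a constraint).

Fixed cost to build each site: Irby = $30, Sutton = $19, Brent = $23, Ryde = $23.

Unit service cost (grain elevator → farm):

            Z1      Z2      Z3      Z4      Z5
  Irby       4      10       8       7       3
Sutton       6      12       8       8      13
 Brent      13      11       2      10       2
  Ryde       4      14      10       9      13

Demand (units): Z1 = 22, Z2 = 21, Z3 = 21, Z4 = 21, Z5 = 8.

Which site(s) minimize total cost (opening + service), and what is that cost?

For any fixed open set, each farm goes to its cheapest open site; total = fixed + service.
{Irby, Brent}: Z1→Irby 4·22=88, Z2→Irby 10·21=210, Z3→Brent 2·21=42, Z4→Irby 7·21=147, Z5→Brent 2·8=16. Service 503; fixed 53; total 556.
{Irby, Sutton, Brent}: service 503 + fixed 72 = 575
{Irby, Brent, Ryde}: service 503 + fixed 76 = 579
{Irby, Sutton, Brent, Ryde}: service 503 + fixed 95 = 598
No other subset beats 556.

Open Irby and Brent; minimum total cost 556.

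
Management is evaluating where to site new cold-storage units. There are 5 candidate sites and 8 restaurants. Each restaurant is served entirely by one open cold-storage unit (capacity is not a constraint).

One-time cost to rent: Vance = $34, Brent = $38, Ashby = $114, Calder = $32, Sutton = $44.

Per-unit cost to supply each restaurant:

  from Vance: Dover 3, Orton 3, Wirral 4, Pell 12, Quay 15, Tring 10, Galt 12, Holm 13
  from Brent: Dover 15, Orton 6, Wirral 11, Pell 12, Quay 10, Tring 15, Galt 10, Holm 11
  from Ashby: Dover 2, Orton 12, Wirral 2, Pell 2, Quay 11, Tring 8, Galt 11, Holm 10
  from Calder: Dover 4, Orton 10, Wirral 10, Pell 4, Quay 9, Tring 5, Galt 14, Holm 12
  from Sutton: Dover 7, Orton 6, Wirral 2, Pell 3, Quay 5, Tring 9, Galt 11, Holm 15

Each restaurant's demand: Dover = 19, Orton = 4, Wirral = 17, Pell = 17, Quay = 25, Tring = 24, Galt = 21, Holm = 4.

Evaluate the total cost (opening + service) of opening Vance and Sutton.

Total cost: 856

Each restaurant is assigned to its cheapest site among the open ones.
{Vance, Sutton}: Dover→Vance 3·19=57, Orton→Vance 3·4=12, Wirral→Sutton 2·17=34, Pell→Sutton 3·17=51, Quay→Sutton 5·25=125, Tring→Sutton 9·24=216, Galt→Sutton 11·21=231, Holm→Vance 13·4=52. Service 778; fixed 78; total 856.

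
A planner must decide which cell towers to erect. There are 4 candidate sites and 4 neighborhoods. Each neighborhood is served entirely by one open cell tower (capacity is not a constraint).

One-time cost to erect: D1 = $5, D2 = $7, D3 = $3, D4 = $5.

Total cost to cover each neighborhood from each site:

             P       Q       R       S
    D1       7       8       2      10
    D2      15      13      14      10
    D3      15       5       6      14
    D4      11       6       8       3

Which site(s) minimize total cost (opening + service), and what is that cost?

For any fixed open set, each neighborhood goes to its cheapest open site; total = fixed + service.
{D1, D4}: P→D1 7, Q→D4 6, R→D1 2, S→D4 3. Service 18; fixed 10; total 28.
{D1, D3, D4}: service 17 + fixed 13 = 30
{D1}: P→D1 7, Q→D1 8, R→D1 2, S→D1 10. Service 27; fixed 5; total 32.
{D1, D2, D3, D4}: service 17 + fixed 20 = 37
No other subset beats 28.

Open D1 and D4; minimum total cost 28.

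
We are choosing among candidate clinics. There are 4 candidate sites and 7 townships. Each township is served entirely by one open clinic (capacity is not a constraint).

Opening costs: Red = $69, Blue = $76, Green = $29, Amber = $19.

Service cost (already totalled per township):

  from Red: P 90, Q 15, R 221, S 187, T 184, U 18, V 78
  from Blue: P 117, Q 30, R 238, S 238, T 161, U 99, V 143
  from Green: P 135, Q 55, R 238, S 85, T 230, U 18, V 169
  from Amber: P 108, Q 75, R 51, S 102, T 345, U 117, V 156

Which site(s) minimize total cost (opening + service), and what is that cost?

For any fixed open set, each township goes to its cheapest open site; total = fixed + service.
{Red, Amber}: P→Red 90, Q→Red 15, R→Amber 51, S→Amber 102, T→Red 184, U→Red 18, V→Red 78. Service 538; fixed 88; total 626.
{Red, Green, Amber}: service 521 + fixed 117 = 638
{Red, Blue, Amber}: P→Red 90, Q→Red 15, R→Amber 51, S→Amber 102, T→Blue 161, U→Red 18, V→Red 78. Service 515; fixed 164; total 679.
{Red, Blue, Green, Amber}: P→Red 90, Q→Red 15, R→Amber 51, S→Green 85, T→Blue 161, U→Red 18, V→Red 78. Service 498; fixed 193; total 691.
No other subset beats 626.

Open Red and Amber; minimum total cost 626.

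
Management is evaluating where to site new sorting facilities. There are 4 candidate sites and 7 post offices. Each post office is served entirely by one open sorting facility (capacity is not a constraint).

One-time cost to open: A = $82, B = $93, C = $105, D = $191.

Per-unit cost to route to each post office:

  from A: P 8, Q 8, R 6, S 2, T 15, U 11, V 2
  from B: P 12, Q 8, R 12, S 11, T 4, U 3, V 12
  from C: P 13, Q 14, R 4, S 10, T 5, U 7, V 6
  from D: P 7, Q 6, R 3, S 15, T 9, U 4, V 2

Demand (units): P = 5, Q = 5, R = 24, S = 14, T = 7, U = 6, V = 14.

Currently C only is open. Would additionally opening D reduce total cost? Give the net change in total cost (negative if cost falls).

Current service cost with {C}: 532.
Adding D: each post office re-picks its cheapest; new service cost 364, saving 168.
Extra fixed cost: 191. Net change = 191 − 168 = 23.
(Totals: 637 → 660.)

No — net change +23 (cost rises by 23).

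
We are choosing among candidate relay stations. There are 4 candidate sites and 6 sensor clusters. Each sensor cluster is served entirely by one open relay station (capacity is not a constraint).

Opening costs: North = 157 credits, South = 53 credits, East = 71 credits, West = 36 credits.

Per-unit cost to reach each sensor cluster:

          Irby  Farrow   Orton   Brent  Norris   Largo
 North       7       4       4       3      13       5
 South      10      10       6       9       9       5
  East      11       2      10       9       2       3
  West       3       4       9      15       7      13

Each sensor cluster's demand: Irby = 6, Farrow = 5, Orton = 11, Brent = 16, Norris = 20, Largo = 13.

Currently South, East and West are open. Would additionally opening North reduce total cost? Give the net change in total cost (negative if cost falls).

No — net change +39 (cost rises by 39).

Current service cost with {South, East, West}: 317.
Adding North: each sensor cluster re-picks its cheapest; new service cost 199, saving 118.
Extra fixed cost: 157. Net change = 157 − 118 = 39.
(Totals: 477 → 516.)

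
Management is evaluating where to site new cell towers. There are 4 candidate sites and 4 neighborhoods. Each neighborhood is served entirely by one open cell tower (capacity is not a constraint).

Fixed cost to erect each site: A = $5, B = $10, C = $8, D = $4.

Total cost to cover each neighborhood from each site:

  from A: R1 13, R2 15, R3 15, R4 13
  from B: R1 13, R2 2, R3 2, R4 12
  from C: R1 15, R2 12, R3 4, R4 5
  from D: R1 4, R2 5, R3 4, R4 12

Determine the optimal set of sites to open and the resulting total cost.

Open D only; minimum total cost 29.

For any fixed open set, each neighborhood goes to its cheapest open site; total = fixed + service.
{D}: R1→D 4, R2→D 5, R3→D 4, R4→D 12. Service 25; fixed 4; total 29.
{C, D}: service 18 + fixed 12 = 30
{A, D}: service 25 + fixed 9 = 34
{A, B, C, D}: R1→D 4, R2→B 2, R3→B 2, R4→C 5. Service 13; fixed 27; total 40.
(All 15 nonempty subsets were checked; D only is lowest.)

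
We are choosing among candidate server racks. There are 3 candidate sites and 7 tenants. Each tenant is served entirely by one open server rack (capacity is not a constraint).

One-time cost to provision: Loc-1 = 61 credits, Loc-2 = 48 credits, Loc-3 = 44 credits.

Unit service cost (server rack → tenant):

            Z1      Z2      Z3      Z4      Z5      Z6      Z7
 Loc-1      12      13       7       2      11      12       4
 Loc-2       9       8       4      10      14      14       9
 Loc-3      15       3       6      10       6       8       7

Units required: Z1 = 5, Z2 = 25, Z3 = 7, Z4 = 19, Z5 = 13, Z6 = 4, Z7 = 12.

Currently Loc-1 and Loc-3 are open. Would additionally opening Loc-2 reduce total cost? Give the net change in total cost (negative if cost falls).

No — net change +19 (cost rises by 19).

Current service cost with {Loc-1, Loc-3}: 373.
Adding Loc-2: each tenant re-picks its cheapest; new service cost 344, saving 29.
Extra fixed cost: 48. Net change = 48 − 29 = 19.
(Totals: 478 → 497.)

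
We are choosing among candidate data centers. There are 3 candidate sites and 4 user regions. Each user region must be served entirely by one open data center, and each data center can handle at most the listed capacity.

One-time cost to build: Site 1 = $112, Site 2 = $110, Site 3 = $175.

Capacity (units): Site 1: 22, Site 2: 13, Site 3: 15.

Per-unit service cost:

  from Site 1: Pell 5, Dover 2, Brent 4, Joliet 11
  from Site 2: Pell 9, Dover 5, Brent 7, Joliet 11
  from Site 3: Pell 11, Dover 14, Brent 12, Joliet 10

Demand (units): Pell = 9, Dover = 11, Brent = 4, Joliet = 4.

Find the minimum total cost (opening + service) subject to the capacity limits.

Open {Site 1, Site 2}: Pell→Site 1 5·9=45, Dover→Site 1 2·11=22, Brent→Site 2 7·4=28, Joliet→Site 2 11·4=44.
Loads: Site 1 carries 20/22, Site 2 carries 8/13. Service 139; fixed 222; total 361.
Next best feasible plan costs 382.

Minimum total cost: 361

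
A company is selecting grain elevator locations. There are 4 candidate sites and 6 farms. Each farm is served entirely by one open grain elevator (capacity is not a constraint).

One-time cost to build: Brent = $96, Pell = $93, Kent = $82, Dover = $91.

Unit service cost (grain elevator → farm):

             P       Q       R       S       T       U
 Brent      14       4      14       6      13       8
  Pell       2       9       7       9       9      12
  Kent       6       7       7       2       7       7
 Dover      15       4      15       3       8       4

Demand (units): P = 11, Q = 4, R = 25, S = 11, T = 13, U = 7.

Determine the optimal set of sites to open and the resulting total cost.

Open Kent only; minimum total cost 513.

For any fixed open set, each farm goes to its cheapest open site; total = fixed + service.
{Kent}: P→Kent 6·11=66, Q→Kent 7·4=28, R→Kent 7·25=175, S→Kent 2·11=22, T→Kent 7·13=91, U→Kent 7·7=49. Service 431; fixed 82; total 513.
{Pell, Kent}: service 387 + fixed 175 = 562
{Pell, Dover}: service 378 + fixed 184 = 562
{Brent, Pell, Kent, Dover}: service 354 + fixed 362 = 716
No other subset beats 513.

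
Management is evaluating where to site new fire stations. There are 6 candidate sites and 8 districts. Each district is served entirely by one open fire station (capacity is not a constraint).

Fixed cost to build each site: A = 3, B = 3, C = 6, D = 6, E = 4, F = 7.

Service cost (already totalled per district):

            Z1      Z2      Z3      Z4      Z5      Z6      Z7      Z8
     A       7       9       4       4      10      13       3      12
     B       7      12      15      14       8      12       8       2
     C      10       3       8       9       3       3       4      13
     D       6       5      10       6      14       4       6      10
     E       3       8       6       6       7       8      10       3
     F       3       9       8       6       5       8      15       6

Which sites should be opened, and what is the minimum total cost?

For any fixed open set, each district goes to its cheapest open site; total = fixed + service.
{A, C, E}: Z1→E 3, Z2→C 3, Z3→A 4, Z4→A 4, Z5→C 3, Z6→C 3, Z7→A 3, Z8→E 3. Service 26; fixed 13; total 39.
{A, B, C}: Z1→A 7, Z2→C 3, Z3→A 4, Z4→A 4, Z5→C 3, Z6→C 3, Z7→A 3, Z8→B 2. Service 29; fixed 12; total 41.
{A, B, C, E}: service 25 + fixed 16 = 41
{A, B, C, D, E, F}: Z1→E 3, Z2→C 3, Z3→A 4, Z4→A 4, Z5→C 3, Z6→C 3, Z7→A 3, Z8→B 2. Service 25; fixed 29; total 54.
No other subset beats 39.

Open A, C and E; minimum total cost 39.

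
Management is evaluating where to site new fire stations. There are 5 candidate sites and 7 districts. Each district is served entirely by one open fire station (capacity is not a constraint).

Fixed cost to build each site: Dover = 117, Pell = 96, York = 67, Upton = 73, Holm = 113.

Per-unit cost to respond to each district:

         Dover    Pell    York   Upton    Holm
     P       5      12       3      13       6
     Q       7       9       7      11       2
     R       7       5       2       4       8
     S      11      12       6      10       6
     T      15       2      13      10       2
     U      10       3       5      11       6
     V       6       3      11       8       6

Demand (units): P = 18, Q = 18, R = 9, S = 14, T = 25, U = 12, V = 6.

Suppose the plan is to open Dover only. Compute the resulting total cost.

Total cost: 1081

Each district is assigned to its cheapest site among the open ones.
{Dover}: P→Dover 5·18=90, Q→Dover 7·18=126, R→Dover 7·9=63, S→Dover 11·14=154, T→Dover 15·25=375, U→Dover 10·12=120, V→Dover 6·6=36. Service 964; fixed 117; total 1081.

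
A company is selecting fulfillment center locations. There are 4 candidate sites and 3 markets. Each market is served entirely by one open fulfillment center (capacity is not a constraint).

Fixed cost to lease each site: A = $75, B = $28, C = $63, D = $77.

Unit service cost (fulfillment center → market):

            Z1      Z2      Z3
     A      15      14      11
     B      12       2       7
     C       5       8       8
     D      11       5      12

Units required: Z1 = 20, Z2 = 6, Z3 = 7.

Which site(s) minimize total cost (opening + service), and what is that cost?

Open B and C; minimum total cost 252.

For any fixed open set, each market goes to its cheapest open site; total = fixed + service.
{B, C}: Z1→C 5·20=100, Z2→B 2·6=12, Z3→B 7·7=49. Service 161; fixed 91; total 252.
{C}: Z1→C 5·20=100, Z2→C 8·6=48, Z3→C 8·7=56. Service 204; fixed 63; total 267.
{C, D}: Z1→C 5·20=100, Z2→D 5·6=30, Z3→C 8·7=56. Service 186; fixed 140; total 326.
{A, B, C, D}: service 161 + fixed 243 = 404
No other subset beats 252.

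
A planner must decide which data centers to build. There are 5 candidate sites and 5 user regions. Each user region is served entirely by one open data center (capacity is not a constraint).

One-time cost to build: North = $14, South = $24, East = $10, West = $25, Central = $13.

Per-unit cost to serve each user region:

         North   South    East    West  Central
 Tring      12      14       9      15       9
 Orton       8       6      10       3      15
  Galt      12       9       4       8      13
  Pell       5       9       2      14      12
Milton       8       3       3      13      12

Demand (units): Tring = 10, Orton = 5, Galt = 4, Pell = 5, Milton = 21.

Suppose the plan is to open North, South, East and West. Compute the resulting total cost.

Each user region is assigned to its cheapest site among the open ones.
{North, South, East, West}: Tring→East 9·10=90, Orton→West 3·5=15, Galt→East 4·4=16, Pell→East 2·5=10, Milton→South 3·21=63. Service 194; fixed 73; total 267.

Total cost: 267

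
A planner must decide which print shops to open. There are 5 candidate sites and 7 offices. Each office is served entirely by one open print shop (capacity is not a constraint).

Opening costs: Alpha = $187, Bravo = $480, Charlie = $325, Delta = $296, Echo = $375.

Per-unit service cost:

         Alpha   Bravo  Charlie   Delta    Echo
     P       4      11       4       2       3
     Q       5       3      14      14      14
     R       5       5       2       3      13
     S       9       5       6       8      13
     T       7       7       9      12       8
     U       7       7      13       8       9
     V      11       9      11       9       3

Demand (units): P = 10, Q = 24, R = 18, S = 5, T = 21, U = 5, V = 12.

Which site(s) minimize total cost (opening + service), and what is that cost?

For any fixed open set, each office goes to its cheapest open site; total = fixed + service.
{Alpha}: P→Alpha 4·10=40, Q→Alpha 5·24=120, R→Alpha 5·18=90, S→Alpha 9·5=45, T→Alpha 7·21=147, U→Alpha 7·5=35, V→Alpha 11·12=132. Service 609; fixed 187; total 796.
{Alpha, Delta}: service 524 + fixed 483 = 1007
{Alpha, Charlie}: P→Alpha 4·10=40, Q→Alpha 5·24=120, R→Charlie 2·18=36, S→Charlie 6·5=30, T→Alpha 7·21=147, U→Alpha 7·5=35, V→Alpha 11·12=132. Service 540; fixed 512; total 1052.
{Alpha, Bravo, Charlie, Delta, Echo}: service 371 + fixed 1663 = 2034
No other subset beats 796.

Open Alpha only; minimum total cost 796.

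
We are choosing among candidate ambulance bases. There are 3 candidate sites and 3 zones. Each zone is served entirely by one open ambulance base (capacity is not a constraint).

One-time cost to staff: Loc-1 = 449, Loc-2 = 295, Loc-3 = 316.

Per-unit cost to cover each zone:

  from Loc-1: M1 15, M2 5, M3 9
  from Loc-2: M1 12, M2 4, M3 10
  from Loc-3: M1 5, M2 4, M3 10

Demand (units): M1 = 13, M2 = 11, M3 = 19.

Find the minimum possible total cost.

For any fixed open set, each zone goes to its cheapest open site; total = fixed + service.
{Loc-3}: M1→Loc-3 5·13=65, M2→Loc-3 4·11=44, M3→Loc-3 10·19=190. Service 299; fixed 316; total 615.
{Loc-2}: service 390 + fixed 295 = 685
{Loc-1}: service 421 + fixed 449 = 870
{Loc-1, Loc-2, Loc-3}: M1→Loc-3 5·13=65, M2→Loc-2 4·11=44, M3→Loc-1 9·19=171. Service 280; fixed 1060; total 1340.
No other subset beats 615.

Minimum total cost: 615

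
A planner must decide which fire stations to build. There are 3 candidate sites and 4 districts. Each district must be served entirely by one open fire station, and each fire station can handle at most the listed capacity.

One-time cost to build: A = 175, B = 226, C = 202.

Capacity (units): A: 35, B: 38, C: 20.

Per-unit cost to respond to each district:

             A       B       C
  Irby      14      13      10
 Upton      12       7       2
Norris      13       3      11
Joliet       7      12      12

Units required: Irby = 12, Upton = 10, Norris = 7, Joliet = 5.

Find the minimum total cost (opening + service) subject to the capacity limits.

Open {B}: Irby→B 13·12=156, Upton→B 7·10=70, Norris→B 3·7=21, Joliet→B 12·5=60.
Loads: B carries 34/38. Service 307; fixed 226; total 533.
Next best feasible plan costs 589.

Minimum total cost: 533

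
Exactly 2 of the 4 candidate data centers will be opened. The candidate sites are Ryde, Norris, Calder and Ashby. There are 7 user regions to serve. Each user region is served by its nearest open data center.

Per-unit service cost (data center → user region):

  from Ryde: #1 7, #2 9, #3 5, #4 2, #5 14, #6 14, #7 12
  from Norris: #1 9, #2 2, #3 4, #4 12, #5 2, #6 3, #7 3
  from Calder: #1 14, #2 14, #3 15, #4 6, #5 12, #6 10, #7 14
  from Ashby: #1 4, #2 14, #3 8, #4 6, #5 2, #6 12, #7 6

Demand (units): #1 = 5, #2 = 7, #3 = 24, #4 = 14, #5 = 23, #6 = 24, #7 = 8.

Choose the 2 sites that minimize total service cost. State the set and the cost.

Choose Ryde and Norris; total service cost 315.

With exactly 2 open, each user region uses its cheapest among the chosen.
{Ryde, Norris}: #1→Ryde 7·5=35, #2→Norris 2·7=14, #3→Norris 4·24=96, #4→Ryde 2·14=28, #5→Norris 2·23=46, #6→Norris 3·24=72, #7→Norris 3·8=24. Service cost 315.
{Norris, Ashby}: service cost 356
{Norris, Calder}: service cost 381
Among all 6 size-2 choices, {Ryde, Norris} is lowest.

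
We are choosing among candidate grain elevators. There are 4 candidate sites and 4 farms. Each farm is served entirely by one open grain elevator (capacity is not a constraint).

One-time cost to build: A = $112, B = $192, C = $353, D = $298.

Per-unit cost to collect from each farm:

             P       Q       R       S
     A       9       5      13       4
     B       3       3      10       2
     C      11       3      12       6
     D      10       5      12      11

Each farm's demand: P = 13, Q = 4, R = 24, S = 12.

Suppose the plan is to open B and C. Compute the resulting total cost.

Total cost: 860

Each farm is assigned to its cheapest site among the open ones.
{B, C}: P→B 3·13=39, Q→B 3·4=12, R→B 10·24=240, S→B 2·12=24. Service 315; fixed 545; total 860.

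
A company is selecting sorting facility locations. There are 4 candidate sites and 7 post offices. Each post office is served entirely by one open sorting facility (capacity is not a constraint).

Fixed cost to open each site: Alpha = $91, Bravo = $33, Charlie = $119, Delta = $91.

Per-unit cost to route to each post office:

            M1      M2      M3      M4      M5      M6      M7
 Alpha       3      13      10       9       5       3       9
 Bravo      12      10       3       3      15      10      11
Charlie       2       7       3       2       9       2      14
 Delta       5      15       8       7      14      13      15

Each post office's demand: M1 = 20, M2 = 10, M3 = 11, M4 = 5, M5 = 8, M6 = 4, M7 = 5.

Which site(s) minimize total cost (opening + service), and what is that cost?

Open Charlie only; minimum total cost 422.

For any fixed open set, each post office goes to its cheapest open site; total = fixed + service.
{Charlie}: M1→Charlie 2·20=40, M2→Charlie 7·10=70, M3→Charlie 3·11=33, M4→Charlie 2·5=10, M5→Charlie 9·8=72, M6→Charlie 2·4=8, M7→Charlie 14·5=70. Service 303; fixed 119; total 422.
{Alpha, Bravo}: M1→Alpha 3·20=60, M2→Bravo 10·10=100, M3→Bravo 3·11=33, M4→Bravo 3·5=15, M5→Alpha 5·8=40, M6→Alpha 3·4=12, M7→Alpha 9·5=45. Service 305; fixed 124; total 429.
{Bravo, Charlie}: M1→Charlie 2·20=40, M2→Charlie 7·10=70, M3→Bravo 3·11=33, M4→Charlie 2·5=10, M5→Charlie 9·8=72, M6→Charlie 2·4=8, M7→Bravo 11·5=55. Service 288; fixed 152; total 440.
{Alpha, Bravo, Charlie, Delta}: M1→Charlie 2·20=40, M2→Charlie 7·10=70, M3→Bravo 3·11=33, M4→Charlie 2·5=10, M5→Alpha 5·8=40, M6→Charlie 2·4=8, M7→Alpha 9·5=45. Service 246; fixed 334; total 580.
(All 15 nonempty subsets were checked; Charlie only is lowest.)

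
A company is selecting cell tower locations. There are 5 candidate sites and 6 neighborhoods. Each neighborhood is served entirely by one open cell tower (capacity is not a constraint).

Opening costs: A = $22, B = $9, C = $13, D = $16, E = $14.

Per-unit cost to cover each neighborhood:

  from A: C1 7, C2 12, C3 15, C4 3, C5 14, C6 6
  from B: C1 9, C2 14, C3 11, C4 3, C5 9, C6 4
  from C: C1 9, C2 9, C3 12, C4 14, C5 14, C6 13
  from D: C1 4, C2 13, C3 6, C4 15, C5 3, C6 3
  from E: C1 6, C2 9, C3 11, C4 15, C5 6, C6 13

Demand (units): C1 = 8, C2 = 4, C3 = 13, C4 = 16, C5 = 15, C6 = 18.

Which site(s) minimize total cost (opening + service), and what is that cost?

For any fixed open set, each neighborhood goes to its cheapest open site; total = fixed + service.
{B, C, D}: C1→D 4·8=32, C2→C 9·4=36, C3→D 6·13=78, C4→B 3·16=48, C5→D 3·15=45, C6→D 3·18=54. Service 293; fixed 38; total 331.
{B, D, E}: C1→D 4·8=32, C2→E 9·4=36, C3→D 6·13=78, C4→B 3·16=48, C5→D 3·15=45, C6→D 3·18=54. Service 293; fixed 39; total 332.
{B, D}: service 309 + fixed 25 = 334
{A, B, C, D, E}: service 293 + fixed 74 = 367
No other subset beats 331.

Open B, C and D; minimum total cost 331.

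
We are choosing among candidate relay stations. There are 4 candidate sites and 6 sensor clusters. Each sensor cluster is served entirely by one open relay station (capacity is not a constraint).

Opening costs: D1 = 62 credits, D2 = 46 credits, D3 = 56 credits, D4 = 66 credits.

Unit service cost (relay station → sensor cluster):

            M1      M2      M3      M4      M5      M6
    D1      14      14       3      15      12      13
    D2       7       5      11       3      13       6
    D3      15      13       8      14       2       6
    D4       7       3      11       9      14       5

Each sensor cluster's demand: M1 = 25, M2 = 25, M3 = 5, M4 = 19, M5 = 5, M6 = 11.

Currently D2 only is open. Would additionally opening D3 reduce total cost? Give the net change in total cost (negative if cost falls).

Yes — net change −14 (cost falls by 14).

Current service cost with {D2}: 543.
Adding D3: each sensor cluster re-picks its cheapest; new service cost 473, saving 70.
Extra fixed cost: 56. Net change = 56 − 70 = -14.
(Totals: 589 → 575.)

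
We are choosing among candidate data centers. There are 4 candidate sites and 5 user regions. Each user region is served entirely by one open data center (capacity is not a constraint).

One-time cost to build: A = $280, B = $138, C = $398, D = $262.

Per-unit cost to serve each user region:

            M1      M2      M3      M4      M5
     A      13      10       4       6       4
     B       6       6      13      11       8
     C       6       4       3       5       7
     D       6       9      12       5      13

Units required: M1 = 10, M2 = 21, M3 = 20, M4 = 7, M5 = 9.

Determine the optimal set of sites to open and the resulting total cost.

Open C only; minimum total cost 700.

For any fixed open set, each user region goes to its cheapest open site; total = fixed + service.
{C}: M1→C 6·10=60, M2→C 4·21=84, M3→C 3·20=60, M4→C 5·7=35, M5→C 7·9=63. Service 302; fixed 398; total 700.
{B}: service 595 + fixed 138 = 733
{A, B}: M1→B 6·10=60, M2→B 6·21=126, M3→A 4·20=80, M4→A 6·7=42, M5→A 4·9=36. Service 344; fixed 418; total 762.
{A, B, C, D}: M1→B 6·10=60, M2→C 4·21=84, M3→C 3·20=60, M4→C 5·7=35, M5→A 4·9=36. Service 275; fixed 1078; total 1353.
No other subset beats 700.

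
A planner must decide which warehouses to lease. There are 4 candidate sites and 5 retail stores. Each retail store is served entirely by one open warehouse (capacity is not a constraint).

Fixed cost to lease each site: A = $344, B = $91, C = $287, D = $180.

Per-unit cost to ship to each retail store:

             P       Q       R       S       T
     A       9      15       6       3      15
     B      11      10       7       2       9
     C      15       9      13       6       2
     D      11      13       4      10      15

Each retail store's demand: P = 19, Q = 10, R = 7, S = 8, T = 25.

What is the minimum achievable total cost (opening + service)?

Minimum total cost: 690

For any fixed open set, each retail store goes to its cheapest open site; total = fixed + service.
{B}: P→B 11·19=209, Q→B 10·10=100, R→B 7·7=49, S→B 2·8=16, T→B 9·25=225. Service 599; fixed 91; total 690.
{B, C}: P→B 11·19=209, Q→C 9·10=90, R→B 7·7=49, S→B 2·8=16, T→C 2·25=50. Service 414; fixed 378; total 792.
{B, D}: service 578 + fixed 271 = 849
{A, B, C, D}: service 355 + fixed 902 = 1257
No other subset beats 690.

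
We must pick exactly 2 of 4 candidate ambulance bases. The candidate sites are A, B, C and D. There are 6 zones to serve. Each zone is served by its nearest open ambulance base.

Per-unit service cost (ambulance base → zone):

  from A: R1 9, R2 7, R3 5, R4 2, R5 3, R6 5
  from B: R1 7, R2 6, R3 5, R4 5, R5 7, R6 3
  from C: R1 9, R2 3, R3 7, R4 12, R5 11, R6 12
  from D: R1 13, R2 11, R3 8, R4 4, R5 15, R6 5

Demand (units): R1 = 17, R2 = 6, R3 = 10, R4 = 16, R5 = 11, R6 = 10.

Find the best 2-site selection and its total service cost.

With exactly 2 open, each zone uses its cheapest among the chosen.
{A, B}: R1→B 7·17=119, R2→B 6·6=36, R3→A 5·10=50, R4→A 2·16=32, R5→A 3·11=33, R6→B 3·10=30. Service cost 300.
{A, C}: service cost 336
{A, D}: service cost 360
Among all 6 size-2 choices, {A, B} is lowest.

Choose A and B; total service cost 300.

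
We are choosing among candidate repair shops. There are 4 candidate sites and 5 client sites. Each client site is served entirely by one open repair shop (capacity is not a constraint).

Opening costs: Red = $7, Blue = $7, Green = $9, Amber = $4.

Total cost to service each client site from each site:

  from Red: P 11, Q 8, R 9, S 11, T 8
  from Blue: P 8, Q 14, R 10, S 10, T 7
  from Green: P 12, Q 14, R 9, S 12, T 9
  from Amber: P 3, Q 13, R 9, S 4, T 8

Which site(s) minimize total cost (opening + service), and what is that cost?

For any fixed open set, each client site goes to its cheapest open site; total = fixed + service.
{Amber}: P→Amber 3, Q→Amber 13, R→Amber 9, S→Amber 4, T→Amber 8. Service 37; fixed 4; total 41.
{Red, Amber}: service 32 + fixed 11 = 43
{Blue, Amber}: service 36 + fixed 11 = 47
{Red, Blue, Green, Amber}: P→Amber 3, Q→Red 8, R→Red 9, S→Amber 4, T→Blue 7. Service 31; fixed 27; total 58.
No other subset beats 41.

Open Amber only; minimum total cost 41.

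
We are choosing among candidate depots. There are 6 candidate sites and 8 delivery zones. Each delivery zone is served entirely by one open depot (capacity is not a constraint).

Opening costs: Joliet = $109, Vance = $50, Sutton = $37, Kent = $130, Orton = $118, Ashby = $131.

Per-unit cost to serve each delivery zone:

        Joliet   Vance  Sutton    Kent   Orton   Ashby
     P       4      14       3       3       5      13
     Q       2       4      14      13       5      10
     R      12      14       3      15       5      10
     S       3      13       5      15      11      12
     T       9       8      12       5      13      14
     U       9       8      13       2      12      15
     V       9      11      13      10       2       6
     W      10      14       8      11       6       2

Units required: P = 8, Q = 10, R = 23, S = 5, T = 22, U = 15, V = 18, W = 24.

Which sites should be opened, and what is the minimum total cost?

For any fixed open set, each delivery zone goes to its cheapest open site; total = fixed + service.
{Sutton, Kent, Orton}: P→Sutton 3·8=24, Q→Orton 5·10=50, R→Sutton 3·23=69, S→Sutton 5·5=25, T→Kent 5·22=110, U→Kent 2·15=30, V→Orton 2·18=36, W→Orton 6·24=144. Service 488; fixed 285; total 773.
{Vance, Sutton, Kent, Ashby}: service 454 + fixed 348 = 802
{Sutton, Kent, Orton, Ashby}: service 392 + fixed 416 = 808
{Joliet, Vance, Sutton, Kent, Orton, Ashby}: service 352 + fixed 575 = 927
No other subset beats 773.

Open Sutton, Kent and Orton; minimum total cost 773.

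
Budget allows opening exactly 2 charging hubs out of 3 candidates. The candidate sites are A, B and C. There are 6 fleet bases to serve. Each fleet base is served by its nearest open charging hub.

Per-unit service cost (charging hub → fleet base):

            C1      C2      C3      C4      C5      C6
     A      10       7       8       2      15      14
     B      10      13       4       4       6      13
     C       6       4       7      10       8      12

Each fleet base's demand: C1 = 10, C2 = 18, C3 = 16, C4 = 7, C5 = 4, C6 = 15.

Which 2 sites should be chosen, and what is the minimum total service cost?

Choose B and C; total service cost 428.

With exactly 2 open, each fleet base uses its cheapest among the chosen.
{B, C}: C1→C 6·10=60, C2→C 4·18=72, C3→B 4·16=64, C4→B 4·7=28, C5→B 6·4=24, C6→C 12·15=180. Service cost 428.
{A, C}: service cost 470
{A, B}: service cost 523
Among all 3 size-2 choices, {B, C} is lowest.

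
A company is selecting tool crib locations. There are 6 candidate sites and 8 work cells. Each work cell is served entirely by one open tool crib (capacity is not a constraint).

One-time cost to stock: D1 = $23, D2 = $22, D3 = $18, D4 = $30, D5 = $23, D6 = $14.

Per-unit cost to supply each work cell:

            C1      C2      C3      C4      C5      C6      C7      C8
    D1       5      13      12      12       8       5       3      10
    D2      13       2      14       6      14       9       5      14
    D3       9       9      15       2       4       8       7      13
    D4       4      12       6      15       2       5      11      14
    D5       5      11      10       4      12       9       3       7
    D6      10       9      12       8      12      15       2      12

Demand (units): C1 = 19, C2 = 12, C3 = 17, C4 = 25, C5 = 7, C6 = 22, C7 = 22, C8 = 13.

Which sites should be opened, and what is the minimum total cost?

For any fixed open set, each work cell goes to its cheapest open site; total = fixed + service.
{D2, D3, D4, D5, D6}: C1→D4 4·19=76, C2→D2 2·12=24, C3→D4 6·17=102, C4→D3 2·25=50, C5→D4 2·7=14, C6→D4 5·22=110, C7→D6 2·22=44, C8→D5 7·13=91. Service 511; fixed 107; total 618.
{D2, D3, D4, D5}: service 533 + fixed 93 = 626
{D1, D2, D3, D4, D5, D6}: C1→D4 4·19=76, C2→D2 2·12=24, C3→D4 6·17=102, C4→D3 2·25=50, C5→D4 2·7=14, C6→D1 5·22=110, C7→D6 2·22=44, C8→D5 7·13=91. Service 511; fixed 130; total 641.
{D6}: C1→D6 10·19=190, C2→D6 9·12=108, C3→D6 12·17=204, C4→D6 8·25=200, C5→D6 12·7=84, C6→D6 15·22=330, C7→D6 2·22=44, C8→D6 12·13=156. Service 1316; fixed 14; total 1330.
No other subset beats 618.

Open D2, D3, D4, D5 and D6; minimum total cost 618.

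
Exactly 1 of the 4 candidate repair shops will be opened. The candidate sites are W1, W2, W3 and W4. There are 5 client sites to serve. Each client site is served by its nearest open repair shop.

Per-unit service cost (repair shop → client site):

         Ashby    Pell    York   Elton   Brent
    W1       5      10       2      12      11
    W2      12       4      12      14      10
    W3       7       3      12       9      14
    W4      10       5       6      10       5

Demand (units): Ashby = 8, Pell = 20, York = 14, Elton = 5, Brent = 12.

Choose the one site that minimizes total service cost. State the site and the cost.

With exactly 1 open, each client site uses its cheapest among the chosen.
{W4}: Ashby→W4 10·8=80, Pell→W4 5·20=100, York→W4 6·14=84, Elton→W4 10·5=50, Brent→W4 5·12=60. Service cost 374.
{W1}: service cost 460
{W3}: service cost 497
Among all 4 size-1 choices, {W4} is lowest.

Choose W4 only; total service cost 374.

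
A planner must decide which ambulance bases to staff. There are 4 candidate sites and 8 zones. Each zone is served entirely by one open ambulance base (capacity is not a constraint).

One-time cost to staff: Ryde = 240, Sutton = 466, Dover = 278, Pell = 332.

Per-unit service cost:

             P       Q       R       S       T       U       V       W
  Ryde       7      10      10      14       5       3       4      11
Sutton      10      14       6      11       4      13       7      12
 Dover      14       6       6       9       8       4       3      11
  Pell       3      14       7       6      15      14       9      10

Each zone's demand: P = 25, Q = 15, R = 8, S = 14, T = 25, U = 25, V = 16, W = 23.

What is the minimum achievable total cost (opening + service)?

Minimum total cost: 1358

For any fixed open set, each zone goes to its cheapest open site; total = fixed + service.
{Ryde}: P→Ryde 7·25=175, Q→Ryde 10·15=150, R→Ryde 10·8=80, S→Ryde 14·14=196, T→Ryde 5·25=125, U→Ryde 3·25=75, V→Ryde 4·16=64, W→Ryde 11·23=253. Service 1118; fixed 240; total 1358.
{Ryde, Pell}: P→Pell 3·25=75, Q→Ryde 10·15=150, R→Pell 7·8=56, S→Pell 6·14=84, T→Ryde 5·25=125, U→Ryde 3·25=75, V→Ryde 4·16=64, W→Pell 10·23=230. Service 859; fixed 572; total 1431.
{Ryde, Dover}: service 940 + fixed 518 = 1458
{Ryde, Sutton, Dover, Pell}: service 750 + fixed 1316 = 2066
No other subset beats 1358.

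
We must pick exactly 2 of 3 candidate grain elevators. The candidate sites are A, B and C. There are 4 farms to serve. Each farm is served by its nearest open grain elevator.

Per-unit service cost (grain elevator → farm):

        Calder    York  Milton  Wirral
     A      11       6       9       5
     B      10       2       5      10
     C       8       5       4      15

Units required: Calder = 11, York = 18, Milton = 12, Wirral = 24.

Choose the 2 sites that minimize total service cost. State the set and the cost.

With exactly 2 open, each farm uses its cheapest among the chosen.
{A, B}: Calder→B 10·11=110, York→B 2·18=36, Milton→B 5·12=60, Wirral→A 5·24=120. Service cost 326.
{A, C}: service cost 346
{B, C}: service cost 412
Among all 3 size-2 choices, {A, B} is lowest.

Choose A and B; total service cost 326.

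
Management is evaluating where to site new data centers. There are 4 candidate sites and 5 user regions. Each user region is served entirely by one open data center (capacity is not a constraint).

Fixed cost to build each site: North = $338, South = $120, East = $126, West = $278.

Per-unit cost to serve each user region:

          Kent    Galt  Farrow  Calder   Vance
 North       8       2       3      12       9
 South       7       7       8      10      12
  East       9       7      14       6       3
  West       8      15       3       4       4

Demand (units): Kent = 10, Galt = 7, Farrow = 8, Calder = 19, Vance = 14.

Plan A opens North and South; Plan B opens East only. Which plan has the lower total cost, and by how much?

Plan A: {North, South}: Kent→South 7·10=70, Galt→North 2·7=14, Farrow→North 3·8=24, Calder→South 10·19=190, Vance→North 9·14=126. Service 424; fixed 458; total 882.
Plan B: {East}: Kent→East 9·10=90, Galt→East 7·7=49, Farrow→East 14·8=112, Calder→East 6·19=114, Vance→East 3·14=42. Service 407; fixed 126; total 533.
Difference: |882 − 533| = 349.

Plan B is cheaper by 349.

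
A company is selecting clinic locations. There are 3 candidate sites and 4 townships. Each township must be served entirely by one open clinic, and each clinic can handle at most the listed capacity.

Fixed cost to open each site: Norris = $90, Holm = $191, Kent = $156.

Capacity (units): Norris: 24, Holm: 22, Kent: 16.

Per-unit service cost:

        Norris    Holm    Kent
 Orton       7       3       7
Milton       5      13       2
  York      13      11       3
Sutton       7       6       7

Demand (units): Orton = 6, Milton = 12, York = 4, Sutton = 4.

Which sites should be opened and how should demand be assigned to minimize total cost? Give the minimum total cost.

Open {Norris, Kent}: Orton→Norris 7·6=42, Milton→Kent 2·12=24, York→Kent 3·4=12, Sutton→Norris 7·4=28.
Loads: Norris carries 10/24, Kent carries 16/16. Service 106; fixed 246; total 352.
Next best feasible plan costs 388.

Minimum total cost: 352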